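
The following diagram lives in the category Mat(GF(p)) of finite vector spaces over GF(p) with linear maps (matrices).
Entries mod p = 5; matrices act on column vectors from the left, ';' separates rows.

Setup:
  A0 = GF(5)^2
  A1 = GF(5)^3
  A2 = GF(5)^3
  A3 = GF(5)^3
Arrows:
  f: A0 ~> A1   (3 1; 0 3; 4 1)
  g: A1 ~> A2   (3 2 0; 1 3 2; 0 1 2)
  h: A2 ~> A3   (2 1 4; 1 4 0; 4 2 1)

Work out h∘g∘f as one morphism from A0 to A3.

Answer: (1 0; 3 2; 1 0)

Trace:
  e0=[1,0] f~>[3,0,4] g~>[4,1,3] h~>[1,3,1]
  e1=[0,1] f~>[1,3,1] g~>[4,2,0] h~>[0,2,0]
⟦path⟧: (1 0; 3 2; 1 0)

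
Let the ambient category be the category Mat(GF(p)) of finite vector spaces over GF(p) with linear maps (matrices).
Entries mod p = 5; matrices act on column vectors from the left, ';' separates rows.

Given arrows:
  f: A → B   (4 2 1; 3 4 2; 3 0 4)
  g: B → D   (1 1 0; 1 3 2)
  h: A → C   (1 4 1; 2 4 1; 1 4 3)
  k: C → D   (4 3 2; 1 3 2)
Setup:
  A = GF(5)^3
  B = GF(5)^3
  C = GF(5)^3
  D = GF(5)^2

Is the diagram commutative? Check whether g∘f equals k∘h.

1) trace f;g:
  e0=⟨1,0,0⟩ f→⟨4,3,3⟩ g→⟨2,4⟩
  e1=⟨0,1,0⟩ f→⟨2,4,0⟩ g→⟨1,4⟩
  e2=⟨0,0,1⟩ f→⟨1,2,4⟩ g→⟨3,0⟩
  result₁ = (2 1 3; 4 4 0)
2) trace h;k:
  e0=⟨1,0,0⟩ h→⟨1,2,1⟩ k→⟨2,4⟩
  e1=⟨0,1,0⟩ h→⟨4,4,4⟩ k→⟨1,4⟩
  e2=⟨0,0,1⟩ h→⟨1,1,3⟩ k→⟨3,0⟩
  result₂ = (2 1 3; 4 4 0)
Equal? YES — commutes

Answer: COMMUTES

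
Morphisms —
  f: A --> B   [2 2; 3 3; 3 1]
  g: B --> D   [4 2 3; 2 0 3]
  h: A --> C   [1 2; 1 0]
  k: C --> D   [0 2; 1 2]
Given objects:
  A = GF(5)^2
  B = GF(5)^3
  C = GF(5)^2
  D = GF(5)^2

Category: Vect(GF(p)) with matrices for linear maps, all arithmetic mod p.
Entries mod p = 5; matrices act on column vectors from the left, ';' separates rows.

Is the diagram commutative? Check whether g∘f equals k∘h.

1) trace f;g:
  e0=⟨1,0⟩ f-->⟨2,3,3⟩ g-->⟨3,3⟩
  e1=⟨0,1⟩ f-->⟨2,3,1⟩ g-->⟨2,2⟩
  ⟦path⟧₁ = [3 2; 3 2]
2) trace h;k:
  e0=⟨1,0⟩ h-->⟨1,1⟩ k-->⟨2,3⟩
  e1=⟨0,1⟩ h-->⟨2,0⟩ k-->⟨0,2⟩
  ⟦path⟧₂ = [2 0; 3 2]
Equal? NO — does not commute

Answer: DOES NOT COMMUTE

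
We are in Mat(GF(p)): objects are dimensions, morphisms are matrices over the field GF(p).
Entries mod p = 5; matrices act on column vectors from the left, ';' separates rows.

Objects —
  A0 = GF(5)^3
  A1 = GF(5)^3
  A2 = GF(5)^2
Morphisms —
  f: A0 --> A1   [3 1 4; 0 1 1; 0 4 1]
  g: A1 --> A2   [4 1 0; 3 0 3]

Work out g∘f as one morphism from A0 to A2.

Answer: [2 0 2; 4 0 0]

Work:
  e0=(1,0,0) f-->(3,0,0) g-->(2,4)
  e1=(0,1,0) f-->(1,1,4) g-->(0,0)
  e2=(0,0,1) f-->(4,1,1) g-->(2,0)
composite: [2 0 2; 4 0 0]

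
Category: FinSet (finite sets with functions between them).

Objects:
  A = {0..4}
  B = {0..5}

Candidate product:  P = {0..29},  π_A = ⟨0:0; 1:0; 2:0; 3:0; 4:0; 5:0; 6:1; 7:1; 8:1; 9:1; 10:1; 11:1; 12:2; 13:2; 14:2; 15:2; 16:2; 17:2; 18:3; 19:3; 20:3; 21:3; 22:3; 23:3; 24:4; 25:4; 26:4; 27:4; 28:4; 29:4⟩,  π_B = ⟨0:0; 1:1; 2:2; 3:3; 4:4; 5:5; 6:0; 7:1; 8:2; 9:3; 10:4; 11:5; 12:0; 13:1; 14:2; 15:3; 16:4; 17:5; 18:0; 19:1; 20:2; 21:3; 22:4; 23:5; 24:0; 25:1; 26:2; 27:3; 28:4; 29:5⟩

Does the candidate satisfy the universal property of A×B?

Answer: VALID PRODUCT

Work:
|A|·|B| = 5·6 = 30;  |P| = 30
Check the pairing map k ↦ (π_A(k), π_B(k)):
  0 : (0,0)
  1 : (0,1)
  2 : (0,2)
  3 : (0,3)
  4 : (0,4)
  5 : (0,5)
  6 : (1,0)
  7 : (1,1)
  8 : (1,2)
  9 : (1,3)
  10 : (1,4)
  11 : (1,5)
  12 : (2,0)
  13 : (2,1)
  14 : (2,2)
  15 : (2,3)
  16 : (2,4)
  17 : (2,5)
  18 : (3,0)
  19 : (3,1)
  20 : (3,2)
  21 : (3,3)
  22 : (3,4)
  23 : (3,5)
  24 : (4,0)
  25 : (4,1)
  26 : (4,2)
  27 : (4,3)
  28 : (4,4)
  29 : (4,5)
distinct pairs in image: 30 / 30 needed
  → bijection onto A×B; projections well-typed.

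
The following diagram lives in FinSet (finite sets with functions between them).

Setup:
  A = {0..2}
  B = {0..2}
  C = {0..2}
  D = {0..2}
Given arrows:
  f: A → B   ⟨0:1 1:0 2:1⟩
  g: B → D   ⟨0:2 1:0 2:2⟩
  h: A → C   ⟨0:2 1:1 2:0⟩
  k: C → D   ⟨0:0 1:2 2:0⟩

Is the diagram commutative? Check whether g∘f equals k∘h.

1) trace f;g:
  0 f→1 g→0
  1 f→0 g→2
  2 f→1 g→0
  result₁ = ⟨0:0 1:2 2:0⟩
2) trace h;k:
  0 h→2 k→0
  1 h→1 k→2
  2 h→0 k→0
  result₂ = ⟨0:0 1:2 2:0⟩
Equal? same morphism ✓

Answer: COMMUTES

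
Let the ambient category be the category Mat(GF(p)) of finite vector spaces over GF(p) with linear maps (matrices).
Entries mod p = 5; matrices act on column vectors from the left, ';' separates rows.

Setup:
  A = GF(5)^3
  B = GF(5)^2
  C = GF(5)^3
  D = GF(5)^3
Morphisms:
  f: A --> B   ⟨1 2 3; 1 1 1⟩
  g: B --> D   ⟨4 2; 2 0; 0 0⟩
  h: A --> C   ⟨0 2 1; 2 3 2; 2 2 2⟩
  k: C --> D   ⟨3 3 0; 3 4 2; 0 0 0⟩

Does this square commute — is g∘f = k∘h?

Path 1 = f;g:
  e0=[1,0,0] f-->[1,1] g-->[1,2,0]
  e1=[0,1,0] f-->[2,1] g-->[0,4,0]
  e2=[0,0,1] f-->[3,1] g-->[4,1,0]
  result₁ = ⟨1 0 4; 2 4 1; 0 0 0⟩
Path 2 = h;k:
  e0=[1,0,0] h-->[0,2,2] k-->[1,2,0]
  e1=[0,1,0] h-->[2,3,2] k-->[0,2,0]
  e2=[0,0,1] h-->[1,2,2] k-->[4,0,0]
  result₂ = ⟨1 0 4; 2 2 0; 0 0 0⟩
Equal? differ; not commutative

Answer: DOES NOT COMMUTE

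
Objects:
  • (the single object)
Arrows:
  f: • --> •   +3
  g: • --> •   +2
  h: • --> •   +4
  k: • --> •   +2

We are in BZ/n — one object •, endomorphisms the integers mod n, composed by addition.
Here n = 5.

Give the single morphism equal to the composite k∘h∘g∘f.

  0 +3≡3 +2≡0 +4≡4 +2≡1  (mod 5)
⟦path⟧: +1

Answer: +1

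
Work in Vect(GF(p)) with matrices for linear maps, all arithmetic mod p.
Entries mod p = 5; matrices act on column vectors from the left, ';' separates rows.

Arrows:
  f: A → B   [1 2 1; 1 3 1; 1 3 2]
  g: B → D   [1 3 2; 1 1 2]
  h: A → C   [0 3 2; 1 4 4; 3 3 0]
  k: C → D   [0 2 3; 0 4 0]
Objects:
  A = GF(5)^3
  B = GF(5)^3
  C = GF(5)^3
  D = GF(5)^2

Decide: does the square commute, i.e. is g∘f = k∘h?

Answer: COMMUTES

Derivation:
1) trace f;g:
  e0=(1,0,0) f→(1,1,1) g→(1,4)
  e1=(0,1,0) f→(2,3,3) g→(2,1)
  e2=(0,0,1) f→(1,1,2) g→(3,1)
  ⟦path⟧₁ = [1 2 3; 4 1 1]
2) trace h;k:
  e0=(1,0,0) h→(0,1,3) k→(1,4)
  e1=(0,1,0) h→(3,4,3) k→(2,1)
  e2=(0,0,1) h→(2,4,0) k→(3,1)
  ⟦path⟧₂ = [1 2 3; 4 1 1]
Equal? same morphism ✓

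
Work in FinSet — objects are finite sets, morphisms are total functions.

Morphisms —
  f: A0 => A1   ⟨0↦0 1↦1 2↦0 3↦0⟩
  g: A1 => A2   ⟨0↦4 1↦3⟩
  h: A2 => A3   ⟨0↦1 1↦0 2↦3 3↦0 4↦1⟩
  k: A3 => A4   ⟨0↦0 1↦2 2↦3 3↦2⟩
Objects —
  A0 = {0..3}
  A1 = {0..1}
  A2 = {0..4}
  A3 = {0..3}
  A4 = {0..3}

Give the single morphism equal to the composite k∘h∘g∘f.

  0 f=>0 g=>4 h=>1 k=>2
  1 f=>1 g=>3 h=>0 k=>0
  2 f=>0 g=>4 h=>1 k=>2
  3 f=>0 g=>4 h=>1 k=>2
result: ⟨0↦2 1↦0 2↦2 3↦2⟩

Answer: ⟨0↦2 1↦0 2↦2 3↦2⟩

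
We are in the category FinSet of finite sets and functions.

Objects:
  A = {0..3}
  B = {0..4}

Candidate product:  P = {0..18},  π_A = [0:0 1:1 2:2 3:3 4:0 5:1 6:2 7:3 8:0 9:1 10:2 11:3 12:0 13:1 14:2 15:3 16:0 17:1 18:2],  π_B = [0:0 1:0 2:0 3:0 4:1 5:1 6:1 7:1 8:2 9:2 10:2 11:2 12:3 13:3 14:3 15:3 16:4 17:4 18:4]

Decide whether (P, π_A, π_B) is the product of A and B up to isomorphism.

|A|·|B| = 4·5 = 20;  |P| = 19
  → cardinalities differ; no bijection possible.

Answer: NOT A VALID PRODUCT — |P|=19 ≠ |A|·|B|=20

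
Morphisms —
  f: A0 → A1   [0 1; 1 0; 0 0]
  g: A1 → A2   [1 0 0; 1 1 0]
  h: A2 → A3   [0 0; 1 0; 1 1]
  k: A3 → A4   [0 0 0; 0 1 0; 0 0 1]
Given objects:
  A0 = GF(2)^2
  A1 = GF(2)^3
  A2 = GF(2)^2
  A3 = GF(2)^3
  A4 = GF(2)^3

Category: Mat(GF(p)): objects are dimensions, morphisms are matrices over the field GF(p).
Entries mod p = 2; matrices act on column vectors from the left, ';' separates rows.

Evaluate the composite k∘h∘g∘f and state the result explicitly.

  e0=⟨1,0⟩ f→⟨0,1,0⟩ g→⟨0,1⟩ h→⟨0,0,1⟩ k→⟨0,0,1⟩
  e1=⟨0,1⟩ f→⟨1,0,0⟩ g→⟨1,1⟩ h→⟨0,1,0⟩ k→⟨0,1,0⟩
composite: [0 0; 0 1; 1 0]

Answer: [0 0; 0 1; 1 0]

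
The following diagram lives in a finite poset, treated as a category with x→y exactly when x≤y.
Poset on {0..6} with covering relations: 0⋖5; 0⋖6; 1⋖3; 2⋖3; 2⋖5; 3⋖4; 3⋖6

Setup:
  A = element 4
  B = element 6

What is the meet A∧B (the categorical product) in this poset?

Answer: A∧B = 3

Work:
Common predecessors of 4,6: {1,2,3}
  1 <= 3
  2 <= 3
  3 <= 3
glb = 3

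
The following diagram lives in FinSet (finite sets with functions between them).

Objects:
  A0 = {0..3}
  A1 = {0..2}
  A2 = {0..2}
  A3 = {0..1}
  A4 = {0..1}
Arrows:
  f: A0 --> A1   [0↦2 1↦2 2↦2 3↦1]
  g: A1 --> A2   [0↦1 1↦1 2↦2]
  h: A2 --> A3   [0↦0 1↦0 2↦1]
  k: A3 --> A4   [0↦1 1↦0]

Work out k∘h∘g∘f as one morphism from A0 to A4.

  0 f-->2 g-->2 h-->1 k-->0
  1 f-->2 g-->2 h-->1 k-->0
  2 f-->2 g-->2 h-->1 k-->0
  3 f-->1 g-->1 h-->0 k-->1
result: [0↦0 1↦0 2↦0 3↦1]

Answer: [0↦0 1↦0 2↦0 3↦1]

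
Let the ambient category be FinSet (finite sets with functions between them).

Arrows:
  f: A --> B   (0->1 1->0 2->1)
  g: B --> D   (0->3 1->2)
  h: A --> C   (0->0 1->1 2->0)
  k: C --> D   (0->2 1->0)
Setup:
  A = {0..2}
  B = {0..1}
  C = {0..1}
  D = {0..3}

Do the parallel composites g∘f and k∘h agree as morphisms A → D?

1) trace f;g:
  0 f-->1 g-->2
  1 f-->0 g-->3
  2 f-->1 g-->2
  result₁ = (0->2 1->3 2->2)
2) trace h;k:
  0 h-->0 k-->2
  1 h-->1 k-->0
  2 h-->0 k-->2
  result₂ = (0->2 1->0 2->2)
Equal? distinct morphisms ✗

Answer: DOES NOT COMMUTE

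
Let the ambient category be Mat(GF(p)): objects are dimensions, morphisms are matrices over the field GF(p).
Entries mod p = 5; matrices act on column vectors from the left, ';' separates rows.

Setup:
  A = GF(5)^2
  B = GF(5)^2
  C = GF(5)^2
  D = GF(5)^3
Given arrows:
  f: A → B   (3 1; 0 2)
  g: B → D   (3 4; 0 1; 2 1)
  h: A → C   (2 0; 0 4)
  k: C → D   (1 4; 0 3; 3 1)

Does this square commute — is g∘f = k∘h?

Answer: DOES NOT COMMUTE

Work:
1) trace f;g:
  e0=[1,0] f→[3,0] g→[4,0,1]
  e1=[0,1] f→[1,2] g→[1,2,4]
  ⟦path⟧₁ = (4 1; 0 2; 1 4)
2) trace h;k:
  e0=[1,0] h→[2,0] k→[2,0,1]
  e1=[0,1] h→[0,4] k→[1,2,4]
  ⟦path⟧₂ = (2 1; 0 2; 1 4)
Equal? distinct morphisms ✗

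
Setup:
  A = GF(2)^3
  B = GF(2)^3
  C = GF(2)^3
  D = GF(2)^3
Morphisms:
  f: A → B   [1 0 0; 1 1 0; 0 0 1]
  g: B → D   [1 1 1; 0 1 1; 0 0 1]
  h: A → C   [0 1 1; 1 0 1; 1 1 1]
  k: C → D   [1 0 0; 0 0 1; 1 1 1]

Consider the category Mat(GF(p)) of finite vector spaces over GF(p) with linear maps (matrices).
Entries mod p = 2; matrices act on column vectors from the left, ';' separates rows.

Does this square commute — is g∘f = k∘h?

1) trace f;g:
  e0=(1,0,0) f→(1,1,0) g→(0,1,0)
  e1=(0,1,0) f→(0,1,0) g→(1,1,0)
  e2=(0,0,1) f→(0,0,1) g→(1,1,1)
  composite₁ = [0 1 1; 1 1 1; 0 0 1]
2) trace h;k:
  e0=(1,0,0) h→(0,1,1) k→(0,1,0)
  e1=(0,1,0) h→(1,0,1) k→(1,1,0)
  e2=(0,0,1) h→(1,1,1) k→(1,1,1)
  composite₂ = [0 1 1; 1 1 1; 0 0 1]
Equal? YES — commutes

Answer: COMMUTES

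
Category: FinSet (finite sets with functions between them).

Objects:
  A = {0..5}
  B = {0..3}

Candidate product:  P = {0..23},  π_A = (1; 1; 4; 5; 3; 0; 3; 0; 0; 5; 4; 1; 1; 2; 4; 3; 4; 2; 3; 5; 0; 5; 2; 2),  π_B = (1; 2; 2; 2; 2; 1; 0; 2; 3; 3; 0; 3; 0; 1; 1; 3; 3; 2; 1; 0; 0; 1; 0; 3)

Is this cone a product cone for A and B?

Answer: VALID PRODUCT

Work:
|A|·|B| = 6·4 = 24;  |P| = 24
Check the pairing map k ↦ (π_A(k), π_B(k)):
  0 ↦ (1,1)
  1 ↦ (1,2)
  2 ↦ (4,2)
  3 ↦ (5,2)
  4 ↦ (3,2)
  5 ↦ (0,1)
  6 ↦ (3,0)
  7 ↦ (0,2)
  8 ↦ (0,3)
  9 ↦ (5,3)
  10 ↦ (4,0)
  11 ↦ (1,3)
  12 ↦ (1,0)
  13 ↦ (2,1)
  14 ↦ (4,1)
  15 ↦ (3,3)
  16 ↦ (4,3)
  17 ↦ (2,2)
  18 ↦ (3,1)
  19 ↦ (5,0)
  20 ↦ (0,0)
  21 ↦ (5,1)
  22 ↦ (2,0)
  23 ↦ (2,3)
distinct pairs in image: 24 / 24 needed
  → bijection onto A×B; projections well-typed.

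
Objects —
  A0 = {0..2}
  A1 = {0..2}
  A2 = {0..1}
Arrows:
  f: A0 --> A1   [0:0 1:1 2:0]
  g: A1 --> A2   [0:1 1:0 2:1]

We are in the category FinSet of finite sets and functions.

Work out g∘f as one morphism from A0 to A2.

  0 f-->0 g-->1
  1 f-->1 g-->0
  2 f-->0 g-->1
result: [0:1 1:0 2:1]

Answer: [0:1 1:0 2:1]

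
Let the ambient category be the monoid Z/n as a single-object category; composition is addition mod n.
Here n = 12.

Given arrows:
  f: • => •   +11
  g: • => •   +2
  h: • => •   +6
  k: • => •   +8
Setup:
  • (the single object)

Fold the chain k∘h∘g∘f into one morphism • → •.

Answer: +3

Work:
  0 +11≡11 +2≡1 +6≡7 +8≡3  (mod 12)
⟦path⟧: +3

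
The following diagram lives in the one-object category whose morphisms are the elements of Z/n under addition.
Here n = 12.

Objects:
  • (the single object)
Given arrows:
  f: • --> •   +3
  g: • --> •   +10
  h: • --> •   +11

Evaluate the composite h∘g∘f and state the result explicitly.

  0 +3≡3 +10≡1 +11≡0  (mod 12)
result: +0

Answer: +0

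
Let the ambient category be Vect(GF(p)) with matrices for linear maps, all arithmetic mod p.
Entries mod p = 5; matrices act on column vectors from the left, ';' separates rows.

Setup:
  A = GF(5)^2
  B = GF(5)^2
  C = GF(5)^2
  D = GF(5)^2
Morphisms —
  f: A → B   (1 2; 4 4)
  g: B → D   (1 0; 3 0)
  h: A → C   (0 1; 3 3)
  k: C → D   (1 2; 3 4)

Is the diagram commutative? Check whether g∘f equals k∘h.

Answer: DOES NOT COMMUTE

Derivation:
Path 1 = f;g:
  e0=[1,0] f→[1,4] g→[1,3]
  e1=[0,1] f→[2,4] g→[2,1]
  ⟦path⟧₁ = (1 2; 3 1)
Path 2 = h;k:
  e0=[1,0] h→[0,3] k→[1,2]
  e1=[0,1] h→[1,3] k→[2,0]
  ⟦path⟧₂ = (1 2; 2 0)
Equal? NO — does not commute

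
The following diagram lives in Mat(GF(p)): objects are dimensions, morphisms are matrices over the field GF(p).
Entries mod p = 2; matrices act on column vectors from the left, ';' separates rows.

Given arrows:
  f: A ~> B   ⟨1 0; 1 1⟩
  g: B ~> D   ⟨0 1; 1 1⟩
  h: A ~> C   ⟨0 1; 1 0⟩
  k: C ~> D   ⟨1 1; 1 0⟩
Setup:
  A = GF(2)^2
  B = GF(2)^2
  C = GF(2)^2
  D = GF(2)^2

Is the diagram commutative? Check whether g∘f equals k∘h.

1) trace f;g:
  e0=⟨1,0⟩ f~>⟨1,1⟩ g~>⟨1,0⟩
  e1=⟨0,1⟩ f~>⟨0,1⟩ g~>⟨1,1⟩
  ⟦path⟧₁ = ⟨1 1; 0 1⟩
2) trace h;k:
  e0=⟨1,0⟩ h~>⟨0,1⟩ k~>⟨1,0⟩
  e1=⟨0,1⟩ h~>⟨1,0⟩ k~>⟨1,1⟩
  ⟦path⟧₂ = ⟨1 1; 0 1⟩
Equal? equal; square commutes

Answer: COMMUTES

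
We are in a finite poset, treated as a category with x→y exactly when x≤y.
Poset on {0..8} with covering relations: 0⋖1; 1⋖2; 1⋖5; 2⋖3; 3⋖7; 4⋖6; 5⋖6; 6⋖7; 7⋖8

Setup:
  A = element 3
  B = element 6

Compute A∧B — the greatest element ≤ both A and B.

Answer: A∧B = 1

Work:
{x : x<=A ∧ x<=B} = {0,1}  (A=3, B=6)
  0 <= 1
  1 <= 1
glb = 1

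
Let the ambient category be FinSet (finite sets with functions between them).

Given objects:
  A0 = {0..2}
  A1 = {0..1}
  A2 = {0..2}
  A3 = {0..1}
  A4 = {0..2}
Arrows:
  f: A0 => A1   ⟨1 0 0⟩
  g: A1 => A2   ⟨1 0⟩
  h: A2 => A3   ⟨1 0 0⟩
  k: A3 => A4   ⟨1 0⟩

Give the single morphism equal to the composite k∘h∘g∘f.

Answer: ⟨0 1 1⟩

Trace:
  0 f=>1 g=>0 h=>1 k=>0
  1 f=>0 g=>1 h=>0 k=>1
  2 f=>0 g=>1 h=>0 k=>1
result: ⟨0 1 1⟩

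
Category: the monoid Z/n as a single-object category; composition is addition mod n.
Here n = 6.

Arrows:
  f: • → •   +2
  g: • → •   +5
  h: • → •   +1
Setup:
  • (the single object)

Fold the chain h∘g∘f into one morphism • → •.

  0 +2≡2 +5≡1 +1≡2  (mod 6)
result: +2

Answer: +2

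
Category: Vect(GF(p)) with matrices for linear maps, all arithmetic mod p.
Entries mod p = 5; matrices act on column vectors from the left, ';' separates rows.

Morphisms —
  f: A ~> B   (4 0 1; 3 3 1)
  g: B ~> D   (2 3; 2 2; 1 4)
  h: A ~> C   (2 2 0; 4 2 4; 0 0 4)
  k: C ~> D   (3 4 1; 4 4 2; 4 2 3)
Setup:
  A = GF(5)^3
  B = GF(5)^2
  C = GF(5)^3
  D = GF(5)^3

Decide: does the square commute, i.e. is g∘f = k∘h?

Answer: COMMUTES

Derivation:
Along f;g (path 1):
  e0=(1,0,0) f~>(4,3) g~>(2,4,1)
  e1=(0,1,0) f~>(0,3) g~>(4,1,2)
  e2=(0,0,1) f~>(1,1) g~>(0,4,0)
  ⟦path⟧₁ = (2 4 0; 4 1 4; 1 2 0)
Along h;k (path 2):
  e0=(1,0,0) h~>(2,4,0) k~>(2,4,1)
  e1=(0,1,0) h~>(2,2,0) k~>(4,1,2)
  e2=(0,0,1) h~>(0,4,4) k~>(0,4,0)
  ⟦path⟧₂ = (2 4 0; 4 1 4; 1 2 0)
Equal? same morphism ✓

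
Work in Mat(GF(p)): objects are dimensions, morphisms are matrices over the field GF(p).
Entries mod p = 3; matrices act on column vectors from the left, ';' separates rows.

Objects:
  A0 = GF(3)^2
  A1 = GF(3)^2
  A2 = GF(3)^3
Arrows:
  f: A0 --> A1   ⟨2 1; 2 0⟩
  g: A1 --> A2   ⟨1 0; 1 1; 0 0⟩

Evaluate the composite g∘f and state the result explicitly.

  e0=⟨1,0⟩ f-->⟨2,2⟩ g-->⟨2,1,0⟩
  e1=⟨0,1⟩ f-->⟨1,0⟩ g-->⟨1,1,0⟩
result: ⟨2 1; 1 1; 0 0⟩

Answer: ⟨2 1; 1 1; 0 0⟩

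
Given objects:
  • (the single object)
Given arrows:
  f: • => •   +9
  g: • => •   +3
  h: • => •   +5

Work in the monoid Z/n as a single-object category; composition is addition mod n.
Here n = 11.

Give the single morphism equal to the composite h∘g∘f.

  0 +9≡9 +3≡1 +5≡6  (mod 11)
result: +6

Answer: +6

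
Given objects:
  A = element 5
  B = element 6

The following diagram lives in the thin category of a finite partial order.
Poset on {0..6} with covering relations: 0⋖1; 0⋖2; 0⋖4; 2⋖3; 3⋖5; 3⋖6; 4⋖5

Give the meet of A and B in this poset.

{x : x<=A ∧ x<=B} = {0,2,3}  (A=5, B=6)
  0 <= 3
  2 <= 3
  3 <= 3
glb = 3

Answer: A∧B = 3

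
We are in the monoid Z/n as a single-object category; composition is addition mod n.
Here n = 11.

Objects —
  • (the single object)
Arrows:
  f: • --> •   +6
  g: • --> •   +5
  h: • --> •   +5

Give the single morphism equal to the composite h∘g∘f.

  0 +6≡6 +5≡0 +5≡5  (mod 11)
⟦path⟧: +5

Answer: +5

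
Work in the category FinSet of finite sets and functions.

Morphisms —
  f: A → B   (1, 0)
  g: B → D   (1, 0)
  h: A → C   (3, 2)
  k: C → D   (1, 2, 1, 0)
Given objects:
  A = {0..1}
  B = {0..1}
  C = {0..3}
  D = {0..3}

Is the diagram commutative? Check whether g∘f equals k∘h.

Path 1 = f;g:
  0 f→1 g→0
  1 f→0 g→1
  composite₁ = (0, 1)
Path 2 = h;k:
  0 h→3 k→0
  1 h→2 k→1
  composite₂ = (0, 1)
Equal? same morphism ✓

Answer: COMMUTES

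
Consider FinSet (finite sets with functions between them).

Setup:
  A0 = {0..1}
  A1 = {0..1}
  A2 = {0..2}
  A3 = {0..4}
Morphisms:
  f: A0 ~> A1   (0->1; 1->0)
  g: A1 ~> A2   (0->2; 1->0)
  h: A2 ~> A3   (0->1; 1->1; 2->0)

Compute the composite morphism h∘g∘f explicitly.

  0 f~>1 g~>0 h~>1
  1 f~>0 g~>2 h~>0
⟦path⟧: (0->1; 1->0)

Answer: (0->1; 1->0)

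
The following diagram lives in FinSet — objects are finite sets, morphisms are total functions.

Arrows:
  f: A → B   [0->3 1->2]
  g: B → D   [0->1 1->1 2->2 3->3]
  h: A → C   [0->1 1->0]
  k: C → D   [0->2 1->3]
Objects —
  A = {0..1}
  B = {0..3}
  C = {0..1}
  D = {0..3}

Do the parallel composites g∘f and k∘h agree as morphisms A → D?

Answer: COMMUTES

Work:
Path 1 = f;g:
  0 f→3 g→3
  1 f→2 g→2
  result₁ = [0->3 1->2]
Path 2 = h;k:
  0 h→1 k→3
  1 h→0 k→2
  result₂ = [0->3 1->2]
Equal? YES — commutes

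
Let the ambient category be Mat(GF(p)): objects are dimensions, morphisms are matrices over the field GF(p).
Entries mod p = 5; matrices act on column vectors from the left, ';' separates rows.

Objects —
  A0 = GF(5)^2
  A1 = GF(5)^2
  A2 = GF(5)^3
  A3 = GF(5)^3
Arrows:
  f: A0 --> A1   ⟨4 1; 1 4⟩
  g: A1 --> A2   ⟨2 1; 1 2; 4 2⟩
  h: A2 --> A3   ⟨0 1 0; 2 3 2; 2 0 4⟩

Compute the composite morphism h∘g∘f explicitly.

Answer: ⟨1 4; 2 3; 0 0⟩

Derivation:
  e0=[1,0] f-->[4,1] g-->[4,1,3] h-->[1,2,0]
  e1=[0,1] f-->[1,4] g-->[1,4,2] h-->[4,3,0]
result: ⟨1 4; 2 3; 0 0⟩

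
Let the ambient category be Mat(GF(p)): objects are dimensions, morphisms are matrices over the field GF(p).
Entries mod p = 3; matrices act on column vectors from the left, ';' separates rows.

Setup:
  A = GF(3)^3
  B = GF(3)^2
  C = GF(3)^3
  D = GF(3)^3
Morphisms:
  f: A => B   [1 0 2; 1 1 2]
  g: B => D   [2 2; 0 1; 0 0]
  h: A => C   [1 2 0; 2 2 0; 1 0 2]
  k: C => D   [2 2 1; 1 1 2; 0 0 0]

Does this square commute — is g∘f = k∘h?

Along f;g (path 1):
  e0=[1,0,0] f=>[1,1] g=>[1,1,0]
  e1=[0,1,0] f=>[0,1] g=>[2,1,0]
  e2=[0,0,1] f=>[2,2] g=>[2,2,0]
  composite₁ = [1 2 2; 1 1 2; 0 0 0]
Along h;k (path 2):
  e0=[1,0,0] h=>[1,2,1] k=>[1,2,0]
  e1=[0,1,0] h=>[2,2,0] k=>[2,1,0]
  e2=[0,0,1] h=>[0,0,2] k=>[2,1,0]
  composite₂ = [1 2 2; 2 1 1; 0 0 0]
Equal? NO — does not commute

Answer: DOES NOT COMMUTE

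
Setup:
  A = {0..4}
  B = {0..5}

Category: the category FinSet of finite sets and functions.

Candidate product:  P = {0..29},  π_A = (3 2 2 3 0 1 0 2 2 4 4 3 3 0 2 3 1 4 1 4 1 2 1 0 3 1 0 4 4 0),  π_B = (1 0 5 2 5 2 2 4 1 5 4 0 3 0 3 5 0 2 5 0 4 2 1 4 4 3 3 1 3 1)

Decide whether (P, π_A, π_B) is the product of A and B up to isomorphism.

Answer: VALID PRODUCT

Work:
|A|·|B| = 5·6 = 30;  |P| = 30
Check the pairing map k ↦ (π_A(k), π_B(k)):
  0 ↦ (3,1)
  1 ↦ (2,0)
  2 ↦ (2,5)
  3 ↦ (3,2)
  4 ↦ (0,5)
  5 ↦ (1,2)
  6 ↦ (0,2)
  7 ↦ (2,4)
  8 ↦ (2,1)
  9 ↦ (4,5)
  10 ↦ (4,4)
  11 ↦ (3,0)
  12 ↦ (3,3)
  13 ↦ (0,0)
  14 ↦ (2,3)
  15 ↦ (3,5)
  16 ↦ (1,0)
  17 ↦ (4,2)
  18 ↦ (1,5)
  19 ↦ (4,0)
  20 ↦ (1,4)
  21 ↦ (2,2)
  22 ↦ (1,1)
  23 ↦ (0,4)
  24 ↦ (3,4)
  25 ↦ (1,3)
  26 ↦ (0,3)
  27 ↦ (4,1)
  28 ↦ (4,3)
  29 ↦ (0,1)
distinct pairs in image: 30 / 30 needed
  → bijection onto A×B; projections well-typed.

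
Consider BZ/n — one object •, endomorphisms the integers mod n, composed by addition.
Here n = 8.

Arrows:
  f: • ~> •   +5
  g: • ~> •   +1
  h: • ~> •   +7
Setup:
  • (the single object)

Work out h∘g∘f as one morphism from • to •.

  0 +5≡5 +1≡6 +7≡5  (mod 8)
result: +5

Answer: +5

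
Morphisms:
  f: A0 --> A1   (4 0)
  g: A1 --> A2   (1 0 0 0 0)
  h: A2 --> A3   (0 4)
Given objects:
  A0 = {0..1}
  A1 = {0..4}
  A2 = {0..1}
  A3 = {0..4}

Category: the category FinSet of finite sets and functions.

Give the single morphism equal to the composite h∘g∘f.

  0 f-->4 g-->0 h-->0
  1 f-->0 g-->1 h-->4
composite: (0 4)

Answer: (0 4)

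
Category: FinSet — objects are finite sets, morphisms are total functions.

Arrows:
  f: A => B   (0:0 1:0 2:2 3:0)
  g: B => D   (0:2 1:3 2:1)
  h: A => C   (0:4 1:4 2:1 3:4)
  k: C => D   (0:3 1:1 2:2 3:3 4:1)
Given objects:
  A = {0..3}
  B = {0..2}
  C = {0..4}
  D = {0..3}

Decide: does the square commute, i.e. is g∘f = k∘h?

Answer: DOES NOT COMMUTE

Work:
1) trace f;g:
  0 f=>0 g=>2
  1 f=>0 g=>2
  2 f=>2 g=>1
  3 f=>0 g=>2
  result₁ = (0:2 1:2 2:1 3:2)
2) trace h;k:
  0 h=>4 k=>1
  1 h=>4 k=>1
  2 h=>1 k=>1
  3 h=>4 k=>1
  result₂ = (0:1 1:1 2:1 3:1)
Equal? NO — does not commute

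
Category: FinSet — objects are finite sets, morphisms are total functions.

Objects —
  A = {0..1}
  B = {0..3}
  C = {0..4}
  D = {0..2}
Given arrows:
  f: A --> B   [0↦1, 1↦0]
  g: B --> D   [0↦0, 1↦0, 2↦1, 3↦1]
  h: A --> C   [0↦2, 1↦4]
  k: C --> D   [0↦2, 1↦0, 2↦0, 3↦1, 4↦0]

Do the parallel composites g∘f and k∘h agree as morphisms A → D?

Answer: COMMUTES

Trace:
1) trace f;g:
  0 f-->1 g-->0
  1 f-->0 g-->0
  ⟦path⟧₁ = [0↦0, 1↦0]
2) trace h;k:
  0 h-->2 k-->0
  1 h-->4 k-->0
  ⟦path⟧₂ = [0↦0, 1↦0]
Equal? YES — commutes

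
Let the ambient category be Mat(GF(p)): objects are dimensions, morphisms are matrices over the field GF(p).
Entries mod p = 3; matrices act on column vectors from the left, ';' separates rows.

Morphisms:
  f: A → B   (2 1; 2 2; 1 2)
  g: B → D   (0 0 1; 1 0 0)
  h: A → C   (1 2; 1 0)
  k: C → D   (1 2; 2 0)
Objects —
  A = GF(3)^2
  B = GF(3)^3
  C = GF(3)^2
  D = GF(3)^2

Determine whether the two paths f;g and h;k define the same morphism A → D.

Path 1 = f;g:
  e0=[1,0] f→[2,2,1] g→[1,2]
  e1=[0,1] f→[1,2,2] g→[2,1]
  result₁ = (1 2; 2 1)
Path 2 = h;k:
  e0=[1,0] h→[1,1] k→[0,2]
  e1=[0,1] h→[2,0] k→[2,1]
  result₂ = (0 2; 2 1)
Equal? NO — does not commute

Answer: DOES NOT COMMUTE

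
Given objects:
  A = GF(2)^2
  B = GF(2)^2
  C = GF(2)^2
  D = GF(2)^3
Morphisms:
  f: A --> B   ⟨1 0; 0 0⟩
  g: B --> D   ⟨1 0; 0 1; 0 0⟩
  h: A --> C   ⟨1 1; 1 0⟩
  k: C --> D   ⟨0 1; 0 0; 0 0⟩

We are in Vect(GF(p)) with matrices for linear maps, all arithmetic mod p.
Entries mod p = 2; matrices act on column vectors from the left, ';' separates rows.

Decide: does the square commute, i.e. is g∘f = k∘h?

Answer: COMMUTES

Derivation:
Path 1 = f;g:
  e0=[1,0] f-->[1,0] g-->[1,0,0]
  e1=[0,1] f-->[0,0] g-->[0,0,0]
  composite₁ = ⟨1 0; 0 0; 0 0⟩
Path 2 = h;k:
  e0=[1,0] h-->[1,1] k-->[1,0,0]
  e1=[0,1] h-->[1,0] k-->[0,0,0]
  composite₂ = ⟨1 0; 0 0; 0 0⟩
Equal? YES — commutes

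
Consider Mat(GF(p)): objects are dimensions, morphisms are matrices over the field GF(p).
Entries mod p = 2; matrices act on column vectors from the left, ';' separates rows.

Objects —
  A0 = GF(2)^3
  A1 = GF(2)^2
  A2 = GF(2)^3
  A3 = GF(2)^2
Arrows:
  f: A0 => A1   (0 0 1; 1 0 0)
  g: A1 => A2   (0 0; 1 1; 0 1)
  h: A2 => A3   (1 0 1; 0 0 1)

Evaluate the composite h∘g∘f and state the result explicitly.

Answer: (1 0 0; 1 0 0)

Trace:
  e0=[1,0,0] f=>[0,1] g=>[0,1,1] h=>[1,1]
  e1=[0,1,0] f=>[0,0] g=>[0,0,0] h=>[0,0]
  e2=[0,0,1] f=>[1,0] g=>[0,1,0] h=>[0,0]
result: (1 0 0; 1 0 0)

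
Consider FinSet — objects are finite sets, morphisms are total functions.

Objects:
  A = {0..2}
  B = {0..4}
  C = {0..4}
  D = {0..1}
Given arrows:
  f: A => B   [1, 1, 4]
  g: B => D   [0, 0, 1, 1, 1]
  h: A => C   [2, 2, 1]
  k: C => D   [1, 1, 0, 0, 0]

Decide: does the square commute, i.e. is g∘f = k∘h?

Answer: COMMUTES

Work:
Path 1 = f;g:
  0 f=>1 g=>0
  1 f=>1 g=>0
  2 f=>4 g=>1
  ⟦path⟧₁ = [0, 0, 1]
Path 2 = h;k:
  0 h=>2 k=>0
  1 h=>2 k=>0
  2 h=>1 k=>1
  ⟦path⟧₂ = [0, 0, 1]
Equal? same morphism ✓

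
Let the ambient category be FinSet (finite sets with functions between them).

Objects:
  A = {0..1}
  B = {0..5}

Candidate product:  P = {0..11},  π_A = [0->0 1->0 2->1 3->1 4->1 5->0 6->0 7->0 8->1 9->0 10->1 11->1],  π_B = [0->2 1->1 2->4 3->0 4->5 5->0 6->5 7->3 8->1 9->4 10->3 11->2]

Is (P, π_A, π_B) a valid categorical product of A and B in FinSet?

|A|·|B| = 2·6 = 12;  |P| = 12
Check the pairing map k ↦ (π_A(k), π_B(k)):
  0 -> (0,2)
  1 -> (0,1)
  2 -> (1,4)
  3 -> (1,0)
  4 -> (1,5)
  5 -> (0,0)
  6 -> (0,5)
  7 -> (0,3)
  8 -> (1,1)
  9 -> (0,4)
  10 -> (1,3)
  11 -> (1,2)
distinct pairs in image: 12 / 12 needed
  → bijection onto A×B; projections well-typed.

Answer: VALID PRODUCT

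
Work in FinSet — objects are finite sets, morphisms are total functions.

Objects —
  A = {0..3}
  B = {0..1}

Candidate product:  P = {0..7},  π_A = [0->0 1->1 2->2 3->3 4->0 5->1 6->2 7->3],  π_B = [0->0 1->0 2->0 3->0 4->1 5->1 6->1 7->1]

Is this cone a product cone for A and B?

|A|·|B| = 4·2 = 8;  |P| = 8
Check the pairing map k ↦ (π_A(k), π_B(k)):
  0 -> (0,0)
  1 -> (1,0)
  2 -> (2,0)
  3 -> (3,0)
  4 -> (0,1)
  5 -> (1,1)
  6 -> (2,1)
  7 -> (3,1)
distinct pairs in image: 8 / 8 needed
  → bijection onto A×B; projections well-typed.

Answer: VALID PRODUCT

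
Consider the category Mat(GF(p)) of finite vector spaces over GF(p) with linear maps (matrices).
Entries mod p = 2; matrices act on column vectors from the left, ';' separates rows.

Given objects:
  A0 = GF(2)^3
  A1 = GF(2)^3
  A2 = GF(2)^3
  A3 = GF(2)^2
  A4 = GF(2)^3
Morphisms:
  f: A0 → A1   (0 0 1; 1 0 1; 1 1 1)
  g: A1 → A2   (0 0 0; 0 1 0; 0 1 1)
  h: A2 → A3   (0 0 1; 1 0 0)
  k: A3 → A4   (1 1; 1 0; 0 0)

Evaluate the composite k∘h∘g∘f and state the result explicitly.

Answer: (0 1 0; 0 1 0; 0 0 0)

Trace:
  e0=(1,0,0) f→(0,1,1) g→(0,1,0) h→(0,0) k→(0,0,0)
  e1=(0,1,0) f→(0,0,1) g→(0,0,1) h→(1,0) k→(1,1,0)
  e2=(0,0,1) f→(1,1,1) g→(0,1,0) h→(0,0) k→(0,0,0)
⟦path⟧: (0 1 0; 0 1 0; 0 0 0)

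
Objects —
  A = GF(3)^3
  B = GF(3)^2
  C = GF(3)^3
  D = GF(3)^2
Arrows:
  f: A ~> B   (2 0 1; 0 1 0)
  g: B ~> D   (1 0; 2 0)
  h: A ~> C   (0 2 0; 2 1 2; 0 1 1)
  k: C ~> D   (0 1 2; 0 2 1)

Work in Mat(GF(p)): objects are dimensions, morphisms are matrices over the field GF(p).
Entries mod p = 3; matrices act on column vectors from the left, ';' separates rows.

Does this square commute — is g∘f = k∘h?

Path 1 = f;g:
  e0=⟨1,0,0⟩ f~>⟨2,0⟩ g~>⟨2,1⟩
  e1=⟨0,1,0⟩ f~>⟨0,1⟩ g~>⟨0,0⟩
  e2=⟨0,0,1⟩ f~>⟨1,0⟩ g~>⟨1,2⟩
  ⟦path⟧₁ = (2 0 1; 1 0 2)
Path 2 = h;k:
  e0=⟨1,0,0⟩ h~>⟨0,2,0⟩ k~>⟨2,1⟩
  e1=⟨0,1,0⟩ h~>⟨2,1,1⟩ k~>⟨0,0⟩
  e2=⟨0,0,1⟩ h~>⟨0,2,1⟩ k~>⟨1,2⟩
  ⟦path⟧₂ = (2 0 1; 1 0 2)
Equal? equal; square commutes

Answer: COMMUTES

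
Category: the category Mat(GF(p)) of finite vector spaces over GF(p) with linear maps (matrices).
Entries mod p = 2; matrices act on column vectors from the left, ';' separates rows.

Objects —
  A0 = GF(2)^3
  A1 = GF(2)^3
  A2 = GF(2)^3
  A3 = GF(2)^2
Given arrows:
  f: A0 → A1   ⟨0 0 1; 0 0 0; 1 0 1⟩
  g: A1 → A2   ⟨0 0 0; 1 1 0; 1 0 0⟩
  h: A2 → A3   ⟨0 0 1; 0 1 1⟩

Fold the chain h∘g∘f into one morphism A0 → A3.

Answer: ⟨0 0 1; 0 0 0⟩

Trace:
  e0=⟨1,0,0⟩ f→⟨0,0,1⟩ g→⟨0,0,0⟩ h→⟨0,0⟩
  e1=⟨0,1,0⟩ f→⟨0,0,0⟩ g→⟨0,0,0⟩ h→⟨0,0⟩
  e2=⟨0,0,1⟩ f→⟨1,0,1⟩ g→⟨0,1,1⟩ h→⟨1,0⟩
⟦path⟧: ⟨0 0 1; 0 0 0⟩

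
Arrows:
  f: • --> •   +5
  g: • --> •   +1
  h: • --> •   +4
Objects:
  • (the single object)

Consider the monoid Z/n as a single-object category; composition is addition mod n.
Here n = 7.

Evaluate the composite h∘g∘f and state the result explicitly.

  0 +5≡5 +1≡6 +4≡3  (mod 7)
composite: +3

Answer: +3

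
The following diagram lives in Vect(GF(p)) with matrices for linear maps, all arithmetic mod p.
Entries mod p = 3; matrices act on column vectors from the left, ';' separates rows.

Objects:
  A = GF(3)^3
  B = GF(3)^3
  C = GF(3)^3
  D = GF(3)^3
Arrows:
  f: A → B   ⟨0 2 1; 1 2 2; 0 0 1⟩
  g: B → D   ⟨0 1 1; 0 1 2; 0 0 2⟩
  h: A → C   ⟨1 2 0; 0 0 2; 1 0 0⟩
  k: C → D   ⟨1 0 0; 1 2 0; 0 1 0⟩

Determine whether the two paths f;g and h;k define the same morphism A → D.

Answer: COMMUTES

Trace:
Path 1 = f;g:
  e0=[1,0,0] f→[0,1,0] g→[1,1,0]
  e1=[0,1,0] f→[2,2,0] g→[2,2,0]
  e2=[0,0,1] f→[1,2,1] g→[0,1,2]
  ⟦path⟧₁ = ⟨1 2 0; 1 2 1; 0 0 2⟩
Path 2 = h;k:
  e0=[1,0,0] h→[1,0,1] k→[1,1,0]
  e1=[0,1,0] h→[2,0,0] k→[2,2,0]
  e2=[0,0,1] h→[0,2,0] k→[0,1,2]
  ⟦path⟧₂ = ⟨1 2 0; 1 2 1; 0 0 2⟩
Equal? YES — commutes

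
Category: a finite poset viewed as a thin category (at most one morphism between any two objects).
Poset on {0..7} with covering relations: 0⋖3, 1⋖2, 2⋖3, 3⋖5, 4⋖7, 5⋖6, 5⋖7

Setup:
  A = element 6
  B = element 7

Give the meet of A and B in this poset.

Answer: A∧B = 5

Derivation:
{x : x≤A ∧ x≤B} = {0,1,2,3,5}  (A=6, B=7)
  0 ≤ 5
  1 ≤ 5
  2 ≤ 5
  3 ≤ 5
  5 ≤ 5
glb = 5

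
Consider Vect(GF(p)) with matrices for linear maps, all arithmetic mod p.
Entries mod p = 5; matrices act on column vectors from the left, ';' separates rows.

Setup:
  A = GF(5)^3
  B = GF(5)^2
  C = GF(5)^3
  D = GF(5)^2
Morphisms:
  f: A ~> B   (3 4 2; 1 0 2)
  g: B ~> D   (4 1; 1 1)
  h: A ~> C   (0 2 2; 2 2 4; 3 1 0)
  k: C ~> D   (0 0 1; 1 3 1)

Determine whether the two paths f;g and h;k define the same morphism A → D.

Answer: COMMUTES

Work:
Along f;g (path 1):
  e0=⟨1,0,0⟩ f~>⟨3,1⟩ g~>⟨3,4⟩
  e1=⟨0,1,0⟩ f~>⟨4,0⟩ g~>⟨1,4⟩
  e2=⟨0,0,1⟩ f~>⟨2,2⟩ g~>⟨0,4⟩
  ⟦path⟧₁ = (3 1 0; 4 4 4)
Along h;k (path 2):
  e0=⟨1,0,0⟩ h~>⟨0,2,3⟩ k~>⟨3,4⟩
  e1=⟨0,1,0⟩ h~>⟨2,2,1⟩ k~>⟨1,4⟩
  e2=⟨0,0,1⟩ h~>⟨2,4,0⟩ k~>⟨0,4⟩
  ⟦path⟧₂ = (3 1 0; 4 4 4)
Equal? YES — commutes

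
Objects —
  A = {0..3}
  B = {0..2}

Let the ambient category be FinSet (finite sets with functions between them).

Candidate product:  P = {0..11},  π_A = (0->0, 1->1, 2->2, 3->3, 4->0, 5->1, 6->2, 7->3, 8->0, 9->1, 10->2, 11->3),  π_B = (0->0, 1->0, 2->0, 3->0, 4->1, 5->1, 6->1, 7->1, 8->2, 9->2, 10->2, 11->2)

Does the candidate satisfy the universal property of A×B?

|A|·|B| = 4·3 = 12;  |P| = 12
Check the pairing map k ↦ (π_A(k), π_B(k)):
  0 -> (0,0)
  1 -> (1,0)
  2 -> (2,0)
  3 -> (3,0)
  4 -> (0,1)
  5 -> (1,1)
  6 -> (2,1)
  7 -> (3,1)
  8 -> (0,2)
  9 -> (1,2)
  10 -> (2,2)
  11 -> (3,2)
distinct pairs in image: 12 / 12 needed
  → bijection onto A×B; projections well-typed.

Answer: VALID PRODUCT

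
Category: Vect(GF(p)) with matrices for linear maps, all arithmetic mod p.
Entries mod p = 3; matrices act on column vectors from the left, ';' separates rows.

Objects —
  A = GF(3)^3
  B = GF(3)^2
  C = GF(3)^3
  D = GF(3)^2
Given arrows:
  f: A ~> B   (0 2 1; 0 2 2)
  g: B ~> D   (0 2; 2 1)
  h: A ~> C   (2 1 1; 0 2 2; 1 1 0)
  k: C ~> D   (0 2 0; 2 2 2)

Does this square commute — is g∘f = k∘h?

1) trace f;g:
  e0=(1,0,0) f~>(0,0) g~>(0,0)
  e1=(0,1,0) f~>(2,2) g~>(1,0)
  e2=(0,0,1) f~>(1,2) g~>(1,1)
  ⟦path⟧₁ = (0 1 1; 0 0 1)
2) trace h;k:
  e0=(1,0,0) h~>(2,0,1) k~>(0,0)
  e1=(0,1,0) h~>(1,2,1) k~>(1,2)
  e2=(0,0,1) h~>(1,2,0) k~>(1,0)
  ⟦path⟧₂ = (0 1 1; 0 2 0)
Equal? differ; not commutative

Answer: DOES NOT COMMUTE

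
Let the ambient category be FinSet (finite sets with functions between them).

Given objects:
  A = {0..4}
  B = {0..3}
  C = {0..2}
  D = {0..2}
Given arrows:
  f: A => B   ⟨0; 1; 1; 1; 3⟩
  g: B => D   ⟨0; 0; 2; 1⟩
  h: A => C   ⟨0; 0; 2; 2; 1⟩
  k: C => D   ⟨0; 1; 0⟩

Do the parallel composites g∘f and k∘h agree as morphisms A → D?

Path 1 = f;g:
  0 f=>0 g=>0
  1 f=>1 g=>0
  2 f=>1 g=>0
  3 f=>1 g=>0
  4 f=>3 g=>1
  ⟦path⟧₁ = ⟨0; 0; 0; 0; 1⟩
Path 2 = h;k:
  0 h=>0 k=>0
  1 h=>0 k=>0
  2 h=>2 k=>0
  3 h=>2 k=>0
  4 h=>1 k=>1
  ⟦path⟧₂ = ⟨0; 0; 0; 0; 1⟩
Equal? YES — commutes

Answer: COMMUTES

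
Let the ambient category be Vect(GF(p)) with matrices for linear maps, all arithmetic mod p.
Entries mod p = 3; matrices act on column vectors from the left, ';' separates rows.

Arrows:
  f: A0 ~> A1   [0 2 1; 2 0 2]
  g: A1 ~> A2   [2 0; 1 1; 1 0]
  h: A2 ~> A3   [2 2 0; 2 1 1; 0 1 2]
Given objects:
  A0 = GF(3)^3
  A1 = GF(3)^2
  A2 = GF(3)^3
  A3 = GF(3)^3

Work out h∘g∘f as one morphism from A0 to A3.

  e0=[1,0,0] f~>[0,2] g~>[0,2,0] h~>[1,2,2]
  e1=[0,1,0] f~>[2,0] g~>[1,2,2] h~>[0,0,0]
  e2=[0,0,1] f~>[1,2] g~>[2,0,1] h~>[1,2,2]
⟦path⟧: [1 0 1; 2 0 2; 2 0 2]

Answer: [1 0 1; 2 0 2; 2 0 2]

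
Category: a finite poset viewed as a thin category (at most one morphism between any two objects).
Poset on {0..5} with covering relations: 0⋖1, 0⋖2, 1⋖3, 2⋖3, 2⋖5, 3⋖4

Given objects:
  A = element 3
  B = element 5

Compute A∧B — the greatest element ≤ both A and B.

Lower bounds of A=3 and B=5: {0,2}
  0 ⊑ 2
  2 ⊑ 2
glb = 2

Answer: A∧B = 2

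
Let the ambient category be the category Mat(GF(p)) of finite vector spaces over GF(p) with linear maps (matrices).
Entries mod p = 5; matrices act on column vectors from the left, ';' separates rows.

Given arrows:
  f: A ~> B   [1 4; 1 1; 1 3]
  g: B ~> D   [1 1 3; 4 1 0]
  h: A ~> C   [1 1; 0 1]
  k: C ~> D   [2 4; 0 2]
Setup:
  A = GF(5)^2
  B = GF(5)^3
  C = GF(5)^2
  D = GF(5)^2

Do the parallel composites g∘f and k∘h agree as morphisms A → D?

Answer: DOES NOT COMMUTE

Derivation:
Along f;g (path 1):
  e0=(1,0) f~>(1,1,1) g~>(0,0)
  e1=(0,1) f~>(4,1,3) g~>(4,2)
  result₁ = [0 4; 0 2]
Along h;k (path 2):
  e0=(1,0) h~>(1,0) k~>(2,0)
  e1=(0,1) h~>(1,1) k~>(1,2)
  result₂ = [2 1; 0 2]
Equal? distinct morphisms ✗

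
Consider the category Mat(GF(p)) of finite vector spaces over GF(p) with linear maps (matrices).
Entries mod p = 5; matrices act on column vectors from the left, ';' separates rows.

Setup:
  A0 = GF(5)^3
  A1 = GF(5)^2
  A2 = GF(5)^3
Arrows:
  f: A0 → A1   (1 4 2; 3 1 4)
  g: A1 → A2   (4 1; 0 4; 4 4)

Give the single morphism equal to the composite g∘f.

Answer: (2 2 2; 2 4 1; 1 0 4)

Work:
  e0=[1,0,0] f→[1,3] g→[2,2,1]
  e1=[0,1,0] f→[4,1] g→[2,4,0]
  e2=[0,0,1] f→[2,4] g→[2,1,4]
composite: (2 2 2; 2 4 1; 1 0 4)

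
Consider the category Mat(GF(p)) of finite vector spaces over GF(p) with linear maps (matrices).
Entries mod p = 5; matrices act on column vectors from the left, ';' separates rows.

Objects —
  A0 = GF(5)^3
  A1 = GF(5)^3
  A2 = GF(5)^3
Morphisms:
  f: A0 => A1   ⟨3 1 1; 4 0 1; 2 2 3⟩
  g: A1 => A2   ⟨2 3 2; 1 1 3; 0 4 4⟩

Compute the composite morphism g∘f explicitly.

  e0=(1,0,0) f=>(3,4,2) g=>(2,3,4)
  e1=(0,1,0) f=>(1,0,2) g=>(1,2,3)
  e2=(0,0,1) f=>(1,1,3) g=>(1,1,1)
⟦path⟧: ⟨2 1 1; 3 2 1; 4 3 1⟩

Answer: ⟨2 1 1; 3 2 1; 4 3 1⟩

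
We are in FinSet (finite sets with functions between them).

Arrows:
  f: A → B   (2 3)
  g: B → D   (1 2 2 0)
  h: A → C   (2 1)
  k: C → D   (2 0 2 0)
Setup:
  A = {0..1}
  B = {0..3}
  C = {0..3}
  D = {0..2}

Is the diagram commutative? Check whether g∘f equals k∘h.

Answer: COMMUTES

Work:
Path 1 = f;g:
  0 f→2 g→2
  1 f→3 g→0
  composite₁ = (2 0)
Path 2 = h;k:
  0 h→2 k→2
  1 h→1 k→0
  composite₂ = (2 0)
Equal? equal; square commutes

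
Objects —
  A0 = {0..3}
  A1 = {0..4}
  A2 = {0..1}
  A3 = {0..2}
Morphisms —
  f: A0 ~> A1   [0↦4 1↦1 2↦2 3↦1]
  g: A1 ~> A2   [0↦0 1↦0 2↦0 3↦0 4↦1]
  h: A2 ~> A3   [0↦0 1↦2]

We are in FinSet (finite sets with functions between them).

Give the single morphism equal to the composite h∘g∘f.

Answer: [0↦2 1↦0 2↦0 3↦0]

Work:
  0 f~>4 g~>1 h~>2
  1 f~>1 g~>0 h~>0
  2 f~>2 g~>0 h~>0
  3 f~>1 g~>0 h~>0
composite: [0↦2 1↦0 2↦0 3↦0]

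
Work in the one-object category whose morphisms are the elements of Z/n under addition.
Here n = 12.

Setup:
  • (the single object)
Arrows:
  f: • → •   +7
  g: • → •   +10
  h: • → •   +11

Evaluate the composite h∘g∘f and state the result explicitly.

  0 +7≡7 +10≡5 +11≡4  (mod 12)
⟦path⟧: +4

Answer: +4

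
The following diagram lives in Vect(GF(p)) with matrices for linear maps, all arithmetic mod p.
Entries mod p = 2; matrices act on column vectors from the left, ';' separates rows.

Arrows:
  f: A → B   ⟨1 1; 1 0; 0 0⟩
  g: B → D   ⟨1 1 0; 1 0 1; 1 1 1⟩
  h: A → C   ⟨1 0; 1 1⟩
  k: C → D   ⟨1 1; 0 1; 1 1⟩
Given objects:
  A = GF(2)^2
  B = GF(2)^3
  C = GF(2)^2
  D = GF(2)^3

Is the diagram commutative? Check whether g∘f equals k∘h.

Path 1 = f;g:
  e0=[1,0] f→[1,1,0] g→[0,1,0]
  e1=[0,1] f→[1,0,0] g→[1,1,1]
  composite₁ = ⟨0 1; 1 1; 0 1⟩
Path 2 = h;k:
  e0=[1,0] h→[1,1] k→[0,1,0]
  e1=[0,1] h→[0,1] k→[1,1,1]
  composite₂ = ⟨0 1; 1 1; 0 1⟩
Equal? YES — commutes

Answer: COMMUTES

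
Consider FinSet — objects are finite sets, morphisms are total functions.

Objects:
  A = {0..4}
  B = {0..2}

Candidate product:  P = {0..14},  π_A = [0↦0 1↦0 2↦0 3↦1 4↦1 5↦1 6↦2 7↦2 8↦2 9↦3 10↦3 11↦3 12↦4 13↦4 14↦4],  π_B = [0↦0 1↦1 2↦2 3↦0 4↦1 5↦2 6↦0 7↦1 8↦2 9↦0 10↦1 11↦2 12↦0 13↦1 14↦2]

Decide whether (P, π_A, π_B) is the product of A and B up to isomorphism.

Answer: VALID PRODUCT

Trace:
|A|·|B| = 5·3 = 15;  |P| = 15
Check the pairing map k ↦ (π_A(k), π_B(k)):
  0 ↦ (0,0)
  1 ↦ (0,1)
  2 ↦ (0,2)
  3 ↦ (1,0)
  4 ↦ (1,1)
  5 ↦ (1,2)
  6 ↦ (2,0)
  7 ↦ (2,1)
  8 ↦ (2,2)
  9 ↦ (3,0)
  10 ↦ (3,1)
  11 ↦ (3,2)
  12 ↦ (4,0)
  13 ↦ (4,1)
  14 ↦ (4,2)
distinct pairs in image: 15 / 15 needed
  → bijection onto A×B; projections well-typed.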